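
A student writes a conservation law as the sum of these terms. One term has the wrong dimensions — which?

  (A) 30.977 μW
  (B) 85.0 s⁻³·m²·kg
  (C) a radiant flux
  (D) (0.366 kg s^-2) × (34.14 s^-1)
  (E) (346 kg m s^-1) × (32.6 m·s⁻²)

(D)

Expand each in SI base units:
  (A) W = J·s⁻¹ = kg·m²·s⁻³
  (B) kg·m²·s⁻³
  (C) [radiant flux] = kg·m²·s⁻³
  (D) [kg·s⁻²] · [s⁻¹] = kg·s⁻³
  (E) [kg·m·s⁻¹] · [m·s⁻²] = kg·m²·s⁻³
All reduce to kg·m²·s⁻³ except (D), which is kg·s⁻³.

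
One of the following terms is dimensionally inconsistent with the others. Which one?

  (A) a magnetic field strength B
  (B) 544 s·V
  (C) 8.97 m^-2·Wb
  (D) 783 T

In SI base units:
  (A) [magnetic field strength B] = kg·s⁻²·A⁻¹
  (B) V·s = J·C⁻¹·s = kg·m²·s⁻²·A⁻¹
  (C) Wb·m⁻² = V·s·m⁻² = kg·s⁻²·A⁻¹
  (D) T = Wb·m⁻² = kg·s⁻²·A⁻¹
All reduce to kg·s⁻²·A⁻¹ except (B), which is kg·m²·s⁻²·A⁻¹.

(B)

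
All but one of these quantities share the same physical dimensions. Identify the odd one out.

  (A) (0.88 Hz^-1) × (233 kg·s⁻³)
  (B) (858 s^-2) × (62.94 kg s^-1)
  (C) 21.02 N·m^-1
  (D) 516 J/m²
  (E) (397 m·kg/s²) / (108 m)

Work out the base dimensions of each:
  (A) [s] · [kg·s⁻³] = kg·s⁻²
  (B) [s⁻²] · [kg·s⁻¹] = kg·s⁻³
  (C) N·m⁻¹ = kg·m·s⁻²·m⁻¹ = kg·s⁻²
  (D) J·m⁻² = N·m·m⁻² = kg·s⁻²
  (E) [kg·m·s⁻²] / [m] = kg·s⁻²
All reduce to kg·s⁻² except (B), which is kg·s⁻³.

(B)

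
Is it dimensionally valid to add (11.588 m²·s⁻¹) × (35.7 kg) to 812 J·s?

Yes

Reduce each to base SI dimensions:
  (11.588 m²·s⁻¹) × (35.7 kg):  [m²·s⁻¹] · [kg] = kg·m²·s⁻¹
  812 J·s:  J·s = N·m·s = kg·m²·s⁻¹
Both are kg·m²·s⁻¹, so they have the same dimensions and can be added.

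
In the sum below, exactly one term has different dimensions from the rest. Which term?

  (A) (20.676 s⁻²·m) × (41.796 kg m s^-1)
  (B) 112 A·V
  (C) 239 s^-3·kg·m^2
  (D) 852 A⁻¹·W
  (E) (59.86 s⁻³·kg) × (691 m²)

(D)

Reduce each to base SI dimensions:
  (A) [m·s⁻²] · [kg·m·s⁻¹] = kg·m²·s⁻³
  (B) V·A = J·C⁻¹·A = kg·m²·s⁻³
  (C) kg·m²·s⁻³
  (D) W·A⁻¹ = J·s⁻¹·A⁻¹ = kg·m²·s⁻³·A⁻¹
  (E) [kg·s⁻³] · [m²] = kg·m²·s⁻³
All reduce to kg·m²·s⁻³ except (D), which is kg·m²·s⁻³·A⁻¹.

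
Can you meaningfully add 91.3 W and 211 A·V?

Yes

In SI base units:
  91.3 W:  W = J·s⁻¹ = kg·m²·s⁻³
  211 A·V:  V·A = J·C⁻¹·A = kg·m²·s⁻³
Both are kg·m²·s⁻³, so they have the same dimensions and can be added.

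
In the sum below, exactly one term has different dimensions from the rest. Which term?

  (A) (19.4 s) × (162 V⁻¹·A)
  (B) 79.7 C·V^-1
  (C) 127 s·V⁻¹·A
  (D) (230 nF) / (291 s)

Dimensions:
  (A) [s] · [kg⁻¹·m⁻²·s³·A²] = kg⁻¹·m⁻²·s⁴·A²
  (B) C·V⁻¹ = s·A·(J·C⁻¹)⁻¹ = kg⁻¹·m⁻²·s⁴·A²
  (C) A·s·V⁻¹ = A·s·(J·C⁻¹)⁻¹ = kg⁻¹·m⁻²·s⁴·A²
  (D) [kg⁻¹·m⁻²·s⁴·A²] / [s] = kg⁻¹·m⁻²·s³·A²
All reduce to kg⁻¹·m⁻²·s⁴·A² except (D), which is kg⁻¹·m⁻²·s³·A².

(D)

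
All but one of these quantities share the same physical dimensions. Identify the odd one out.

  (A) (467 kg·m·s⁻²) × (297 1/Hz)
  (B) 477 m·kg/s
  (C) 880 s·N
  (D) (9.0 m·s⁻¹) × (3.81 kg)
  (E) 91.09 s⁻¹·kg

(E)

In SI base units:
  (A) [kg·m·s⁻²] · [s] = kg·m·s⁻¹
  (B) kg·m·s⁻¹
  (C) N·s = kg·m·s⁻²·s = kg·m·s⁻¹
  (D) [m·s⁻¹] · [kg] = kg·m·s⁻¹
  (E) kg·s⁻¹
All reduce to kg·m·s⁻¹ except (E), which is kg·s⁻¹.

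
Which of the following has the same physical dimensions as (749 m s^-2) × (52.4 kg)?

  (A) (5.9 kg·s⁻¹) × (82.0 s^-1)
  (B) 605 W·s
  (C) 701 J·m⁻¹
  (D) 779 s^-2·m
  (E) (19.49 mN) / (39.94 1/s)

Reference: [m·s⁻²] · [kg] = kg·m·s⁻².
Each option:
  (A) [kg·s⁻¹] · [s⁻¹] = kg·s⁻²
  (B) W·s = J·s⁻¹·s = kg·m²·s⁻²
  (C) J·m⁻¹ = N·m·m⁻¹ = kg·m·s⁻²  ← same
  (D) m·s⁻²
  (E) [kg·m·s⁻²] / [s⁻¹] = kg·m·s⁻¹
Only (C) matches kg·m·s⁻².

(C)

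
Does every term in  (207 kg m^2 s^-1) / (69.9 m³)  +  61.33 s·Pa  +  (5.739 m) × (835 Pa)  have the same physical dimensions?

Dimensions:
  (207 kg m^2 s^-1) / (69.9 m³):  [kg·m²·s⁻¹] / [m³] = kg·m⁻¹·s⁻¹
  61.33 s·Pa:  Pa·s = N·m⁻²·s = kg·m⁻¹·s⁻¹
  (5.739 m) × (835 Pa):  [m] · [kg·m⁻¹·s⁻²] = kg·s⁻²
The terms do not share a single dimension (kg·m⁻¹·s⁻¹ vs kg·s⁻²).

No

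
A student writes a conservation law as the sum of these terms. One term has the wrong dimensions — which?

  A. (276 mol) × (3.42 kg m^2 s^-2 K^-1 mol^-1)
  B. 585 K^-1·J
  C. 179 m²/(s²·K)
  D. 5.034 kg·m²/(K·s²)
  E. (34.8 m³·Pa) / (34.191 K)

C.

Expand each in SI base units:
  A. [mol] · [kg·m²·s⁻²·K⁻¹·mol⁻¹] = kg·m²·s⁻²·K⁻¹
  B. J·K⁻¹ = N·m·K⁻¹ = kg·m²·s⁻²·K⁻¹
  C. m²·s⁻²·K⁻¹
  D. kg·m²·s⁻²·K⁻¹
  E. [kg·m²·s⁻²] / [K] = kg·m²·s⁻²·K⁻¹
All reduce to kg·m²·s⁻²·K⁻¹ except C., which is m²·s⁻²·K⁻¹.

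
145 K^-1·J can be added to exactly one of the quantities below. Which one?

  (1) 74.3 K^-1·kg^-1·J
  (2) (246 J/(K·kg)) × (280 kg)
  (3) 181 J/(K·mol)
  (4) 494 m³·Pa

Reference: J·K⁻¹ = N·m·K⁻¹ = kg·m²·s⁻²·K⁻¹.
Each option:
  (1) J·kg⁻¹·K⁻¹ = N·m·kg⁻¹·K⁻¹ = m²·s⁻²·K⁻¹
  (2) [m²·s⁻²·K⁻¹] · [kg] = kg·m²·s⁻²·K⁻¹  ← same
  (3) J·mol⁻¹·K⁻¹ = N·m·mol⁻¹·K⁻¹ = kg·m²·s⁻²·K⁻¹·mol⁻¹
  (4) Pa·m³ = N·m⁻²·m³ = kg·m²·s⁻²
Only (2) matches kg·m²·s⁻²·K⁻¹.

(2)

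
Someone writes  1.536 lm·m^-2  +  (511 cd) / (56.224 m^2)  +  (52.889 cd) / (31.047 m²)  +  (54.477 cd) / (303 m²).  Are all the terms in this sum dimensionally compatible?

Yes

Work out the base dimensions of each:
  1.536 lm·m^-2:  lm·m⁻² = cd·m⁻² = m⁻²·cd
  (511 cd) / (56.224 m^2):  [cd] / [m²] = m⁻²·cd
  (52.889 cd) / (31.047 m²):  [cd] / [m²] = m⁻²·cd
  (54.477 cd) / (303 m²):  [cd] / [m²] = m⁻²·cd
Every term reduces to m⁻²·cd.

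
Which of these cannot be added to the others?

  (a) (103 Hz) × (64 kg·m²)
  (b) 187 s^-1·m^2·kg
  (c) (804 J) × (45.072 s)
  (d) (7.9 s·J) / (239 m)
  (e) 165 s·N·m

(d)

Expand each in SI base units:
  (a) [s⁻¹] · [kg·m²] = kg·m²·s⁻¹
  (b) kg·m²·s⁻¹
  (c) [kg·m²·s⁻²] · [s] = kg·m²·s⁻¹
  (d) [kg·m²·s⁻¹] / [m] = kg·m·s⁻¹
  (e) N·m·s = kg·m·s⁻²·m·s = kg·m²·s⁻¹
All reduce to kg·m²·s⁻¹ except (d), which is kg·m·s⁻¹.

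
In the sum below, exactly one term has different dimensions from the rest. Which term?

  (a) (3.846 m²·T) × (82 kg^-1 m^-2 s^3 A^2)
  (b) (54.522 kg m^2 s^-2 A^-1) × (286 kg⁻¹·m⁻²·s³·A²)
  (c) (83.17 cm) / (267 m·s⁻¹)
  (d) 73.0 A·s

(c)

Expand each in SI base units:
  (a) [kg·m²·s⁻²·A⁻¹] · [kg⁻¹·m⁻²·s³·A²] = s·A
  (b) [kg·m²·s⁻²·A⁻¹] · [kg⁻¹·m⁻²·s³·A²] = s·A
  (c) [m] / [m·s⁻¹] = s
  (d) A·s = s·A
All reduce to s·A except (c), which is s.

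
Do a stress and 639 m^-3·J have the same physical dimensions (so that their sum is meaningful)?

Dimensions:
  a stress:  [stress] = kg·m⁻¹·s⁻²
  639 m^-3·J:  J·m⁻³ = N·m·m⁻³ = kg·m⁻¹·s⁻²
Both are kg·m⁻¹·s⁻², so they have the same dimensions and can be added.

Yes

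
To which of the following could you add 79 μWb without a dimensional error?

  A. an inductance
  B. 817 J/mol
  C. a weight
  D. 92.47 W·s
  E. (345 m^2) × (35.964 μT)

E.

Reference: Wb = V·s = kg·m²·s⁻²·A⁻¹.
Each option:
  A. [inductance] = kg·m²·s⁻²·A⁻²
  B. J·mol⁻¹ = N·m·mol⁻¹ = kg·m²·s⁻²·mol⁻¹
  C. [weight] = kg·m·s⁻²
  D. W·s = J·s⁻¹·s = kg·m²·s⁻²
  E. [m²] · [kg·s⁻²·A⁻¹] = kg·m²·s⁻²·A⁻¹  ← same
Only E. matches kg·m²·s⁻²·A⁻¹.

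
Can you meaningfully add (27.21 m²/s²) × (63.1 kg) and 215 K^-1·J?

No

Reduce each to base SI dimensions:
  (27.21 m²/s²) × (63.1 kg):  [m²·s⁻²] · [kg] = kg·m²·s⁻²
  215 K^-1·J:  J·K⁻¹ = N·m·K⁻¹ = kg·m²·s⁻²·K⁻¹
kg·m²·s⁻² ≠ kg·m²·s⁻²·K⁻¹, so they cannot be added.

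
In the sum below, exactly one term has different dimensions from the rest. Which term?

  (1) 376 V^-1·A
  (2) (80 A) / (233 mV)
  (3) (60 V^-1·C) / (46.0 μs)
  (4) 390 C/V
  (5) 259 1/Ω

Dimensions:
  (1) A·V⁻¹ = A·(J·C⁻¹)⁻¹ = kg⁻¹·m⁻²·s³·A²
  (2) [A] / [kg·m²·s⁻³·A⁻¹] = kg⁻¹·m⁻²·s³·A²
  (3) [kg⁻¹·m⁻²·s⁴·A²] / [s] = kg⁻¹·m⁻²·s³·A²
  (4) C·V⁻¹ = s·A·(J·C⁻¹)⁻¹ = kg⁻¹·m⁻²·s⁴·A²
  (5) Ω⁻¹ = (V·A⁻¹)⁻¹ = kg⁻¹·m⁻²·s³·A²
All reduce to kg⁻¹·m⁻²·s³·A² except (4), which is kg⁻¹·m⁻²·s⁴·A².

(4)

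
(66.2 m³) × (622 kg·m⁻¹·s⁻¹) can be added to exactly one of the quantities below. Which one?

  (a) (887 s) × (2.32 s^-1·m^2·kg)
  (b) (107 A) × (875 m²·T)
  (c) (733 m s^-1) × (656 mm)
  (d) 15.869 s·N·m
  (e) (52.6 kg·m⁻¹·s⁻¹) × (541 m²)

(d)

Reference: [m³] · [kg·m⁻¹·s⁻¹] = kg·m²·s⁻¹.
Each option:
  (a) [s] · [kg·m²·s⁻¹] = kg·m²
  (b) [A] · [kg·m²·s⁻²·A⁻¹] = kg·m²·s⁻²
  (c) [m·s⁻¹] · [m] = m²·s⁻¹
  (d) N·m·s = kg·m·s⁻²·m·s = kg·m²·s⁻¹  ← same
  (e) [kg·m⁻¹·s⁻¹] · [m²] = kg·m·s⁻¹
Only (d) matches kg·m²·s⁻¹.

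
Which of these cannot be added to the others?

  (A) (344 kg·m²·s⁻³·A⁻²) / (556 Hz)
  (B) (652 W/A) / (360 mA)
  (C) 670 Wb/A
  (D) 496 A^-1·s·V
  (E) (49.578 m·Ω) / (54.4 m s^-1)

(B)

Reduce each to base SI dimensions:
  (A) [kg·m²·s⁻³·A⁻²] / [s⁻¹] = kg·m²·s⁻²·A⁻²
  (B) [kg·m²·s⁻³·A⁻¹] / [A] = kg·m²·s⁻³·A⁻²
  (C) Wb·A⁻¹ = V·s·A⁻¹ = kg·m²·s⁻²·A⁻²
  (D) V·s·A⁻¹ = J·C⁻¹·s·A⁻¹ = kg·m²·s⁻²·A⁻²
  (E) [kg·m³·s⁻³·A⁻²] / [m·s⁻¹] = kg·m²·s⁻²·A⁻²
All reduce to kg·m²·s⁻²·A⁻² except (B), which is kg·m²·s⁻³·A⁻².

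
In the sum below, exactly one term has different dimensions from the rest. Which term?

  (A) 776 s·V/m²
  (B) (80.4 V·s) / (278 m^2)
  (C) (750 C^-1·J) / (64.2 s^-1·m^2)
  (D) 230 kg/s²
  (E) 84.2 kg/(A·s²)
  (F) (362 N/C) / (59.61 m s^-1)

Expand each in SI base units:
  (A) V·s·m⁻² = J·C⁻¹·s·m⁻² = kg·s⁻²·A⁻¹
  (B) [kg·m²·s⁻²·A⁻¹] / [m²] = kg·s⁻²·A⁻¹
  (C) [kg·m²·s⁻³·A⁻¹] / [m²·s⁻¹] = kg·s⁻²·A⁻¹
  (D) kg·s⁻²
  (E) kg·s⁻²·A⁻¹
  (F) [kg·m·s⁻³·A⁻¹] / [m·s⁻¹] = kg·s⁻²·A⁻¹
All reduce to kg·s⁻²·A⁻¹ except (D), which is kg·s⁻².

(D)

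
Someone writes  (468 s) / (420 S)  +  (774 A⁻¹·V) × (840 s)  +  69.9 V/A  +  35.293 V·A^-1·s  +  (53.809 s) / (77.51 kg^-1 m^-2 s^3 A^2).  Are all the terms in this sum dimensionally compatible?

Reduce each to base SI dimensions:
  (468 s) / (420 S):  [s] / [kg⁻¹·m⁻²·s³·A²] = kg·m²·s⁻²·A⁻²
  (774 A⁻¹·V) × (840 s):  [kg·m²·s⁻³·A⁻²] · [s] = kg·m²·s⁻²·A⁻²
  69.9 V/A:  V·A⁻¹ = J·C⁻¹·A⁻¹ = kg·m²·s⁻³·A⁻²
  35.293 V·A^-1·s:  V·s·A⁻¹ = J·C⁻¹·s·A⁻¹ = kg·m²·s⁻²·A⁻²
  (53.809 s) / (77.51 kg^-1 m^-2 s^3 A^2):  [s] / [kg⁻¹·m⁻²·s³·A²] = kg·m²·s⁻²·A⁻²
The terms do not share a single dimension (kg·m²·s⁻²·A⁻² vs kg·m²·s⁻³·A⁻²).

No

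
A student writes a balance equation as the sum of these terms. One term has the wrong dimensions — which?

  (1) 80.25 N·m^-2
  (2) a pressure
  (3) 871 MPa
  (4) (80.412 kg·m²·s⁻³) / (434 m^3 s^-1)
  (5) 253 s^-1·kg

(5)

Dimensions:
  (1) N·m⁻² = kg·m·s⁻²·m⁻² = kg·m⁻¹·s⁻²
  (2) [pressure] = kg·m⁻¹·s⁻²
  (3) Pa = N·m⁻² = kg·m⁻¹·s⁻²
  (4) [kg·m²·s⁻³] / [m³·s⁻¹] = kg·m⁻¹·s⁻²
  (5) kg·s⁻¹
All reduce to kg·m⁻¹·s⁻² except (5), which is kg·s⁻¹.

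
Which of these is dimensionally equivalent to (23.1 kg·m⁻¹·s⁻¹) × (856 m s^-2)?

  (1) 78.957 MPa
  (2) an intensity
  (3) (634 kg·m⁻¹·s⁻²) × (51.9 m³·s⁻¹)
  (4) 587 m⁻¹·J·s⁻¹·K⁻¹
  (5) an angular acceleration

Reference: [kg·m⁻¹·s⁻¹] · [m·s⁻²] = kg·s⁻³.
Each option:
  (1) Pa = N·m⁻² = kg·m⁻¹·s⁻²
  (2) [intensity] = kg·s⁻³  ← same
  (3) [kg·m⁻¹·s⁻²] · [m³·s⁻¹] = kg·m²·s⁻³
  (4) J·s⁻¹·m⁻¹·K⁻¹ = N·m·s⁻¹·m⁻¹·K⁻¹ = kg·m·s⁻³·K⁻¹
  (5) [angular acceleration] = s⁻²
Only (2) matches kg·s⁻³.

(2)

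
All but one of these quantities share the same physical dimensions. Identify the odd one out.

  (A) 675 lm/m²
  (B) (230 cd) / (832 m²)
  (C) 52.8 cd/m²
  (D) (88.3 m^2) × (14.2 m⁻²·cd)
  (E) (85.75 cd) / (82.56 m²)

(D)

Dimensions:
  (A) lm·m⁻² = cd·m⁻² = m⁻²·cd
  (B) [cd] / [m²] = m⁻²·cd
  (C) cd·m⁻² = m⁻²·cd
  (D) [m²] · [m⁻²·cd] = cd
  (E) [cd] / [m²] = m⁻²·cd
All reduce to m⁻²·cd except (D), which is cd.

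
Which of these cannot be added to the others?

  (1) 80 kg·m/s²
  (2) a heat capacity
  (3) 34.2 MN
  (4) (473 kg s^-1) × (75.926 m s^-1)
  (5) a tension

(2)

Dimensions:
  (1) kg·m·s⁻²
  (2) [heat capacity] = kg·m²·s⁻²·K⁻¹
  (3) N = kg·m·s⁻²
  (4) [kg·s⁻¹] · [m·s⁻¹] = kg·m·s⁻²
  (5) [tension] = kg·m·s⁻²
All reduce to kg·m·s⁻² except (2), which is kg·m²·s⁻²·K⁻¹.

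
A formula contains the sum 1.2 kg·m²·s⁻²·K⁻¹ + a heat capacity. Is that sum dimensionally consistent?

Yes

Expand each in SI base units:
  1.2 kg·m²·s⁻²·K⁻¹:  kg·m²·s⁻²·K⁻¹
  a heat capacity:  [heat capacity] = kg·m²·s⁻²·K⁻¹
Both are kg·m²·s⁻²·K⁻¹, so they have the same dimensions and can be added.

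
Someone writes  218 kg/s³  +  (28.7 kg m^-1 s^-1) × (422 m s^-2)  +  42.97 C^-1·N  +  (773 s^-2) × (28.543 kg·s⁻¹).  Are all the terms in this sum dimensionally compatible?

No

Expand each in SI base units:
  218 kg/s³:  kg·s⁻³
  (28.7 kg m^-1 s^-1) × (422 m s^-2):  [kg·m⁻¹·s⁻¹] · [m·s⁻²] = kg·s⁻³
  42.97 C^-1·N:  N·C⁻¹ = kg·m·s⁻²·(s·A)⁻¹ = kg·m·s⁻³·A⁻¹
  (773 s^-2) × (28.543 kg·s⁻¹):  [s⁻²] · [kg·s⁻¹] = kg·s⁻³
The terms do not share a single dimension (kg·m·s⁻³·A⁻¹ vs kg·s⁻³).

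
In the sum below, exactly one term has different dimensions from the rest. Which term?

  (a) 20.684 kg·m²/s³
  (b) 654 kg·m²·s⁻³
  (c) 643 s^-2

(c)

Expand each in SI base units:
  (a) kg·m²·s⁻³
  (b) kg·m²·s⁻³
  (c) s⁻²
All reduce to kg·m²·s⁻³ except (c), which is s⁻².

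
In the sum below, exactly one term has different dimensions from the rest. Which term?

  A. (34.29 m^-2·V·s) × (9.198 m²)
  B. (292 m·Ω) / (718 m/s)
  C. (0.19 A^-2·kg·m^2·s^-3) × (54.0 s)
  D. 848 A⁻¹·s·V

A.

Reduce each to base SI dimensions:
  A. [kg·s⁻²·A⁻¹] · [m²] = kg·m²·s⁻²·A⁻¹
  B. [kg·m³·s⁻³·A⁻²] / [m·s⁻¹] = kg·m²·s⁻²·A⁻²
  C. [kg·m²·s⁻³·A⁻²] · [s] = kg·m²·s⁻²·A⁻²
  D. V·s·A⁻¹ = J·C⁻¹·s·A⁻¹ = kg·m²·s⁻²·A⁻²
All reduce to kg·m²·s⁻²·A⁻² except A., which is kg·m²·s⁻²·A⁻¹.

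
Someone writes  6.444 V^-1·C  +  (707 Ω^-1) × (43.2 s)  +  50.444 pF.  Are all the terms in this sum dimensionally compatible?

Expand each in SI base units:
  6.444 V^-1·C:  C·V⁻¹ = s·A·(J·C⁻¹)⁻¹ = kg⁻¹·m⁻²·s⁴·A²
  (707 Ω^-1) × (43.2 s):  [kg⁻¹·m⁻²·s³·A²] · [s] = kg⁻¹·m⁻²·s⁴·A²
  50.444 pF:  F = C·V⁻¹ = kg⁻¹·m⁻²·s⁴·A²
Every term reduces to kg⁻¹·m⁻²·s⁴·A².

Yes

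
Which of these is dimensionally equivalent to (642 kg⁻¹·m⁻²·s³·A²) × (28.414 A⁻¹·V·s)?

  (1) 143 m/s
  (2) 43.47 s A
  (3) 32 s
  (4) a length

(3)

Reference: [kg⁻¹·m⁻²·s³·A²] · [kg·m²·s⁻²·A⁻²] = s.
Each option:
  (1) m·s⁻¹
  (2) s·A
  (3) s  ← same
  (4) [length] = m
Only (3) matches s.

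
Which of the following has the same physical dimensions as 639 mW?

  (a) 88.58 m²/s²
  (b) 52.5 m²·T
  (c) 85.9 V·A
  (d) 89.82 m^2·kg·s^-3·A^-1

Reference: W = J·s⁻¹ = kg·m²·s⁻³.
Each option:
  (a) m²·s⁻²
  (b) T·m² = Wb·m⁻²·m² = kg·m²·s⁻²·A⁻¹
  (c) V·A = J·C⁻¹·A = kg·m²·s⁻³  ← same
  (d) kg·m²·s⁻³·A⁻¹
Only (c) matches kg·m²·s⁻³.

(c)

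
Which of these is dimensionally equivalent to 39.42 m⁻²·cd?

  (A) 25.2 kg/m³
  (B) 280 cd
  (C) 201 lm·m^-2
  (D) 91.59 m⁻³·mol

(C)

Reference: m⁻²·cd.
Each option:
  (A) kg·m⁻³
  (B) cd
  (C) lm·m⁻² = cd·m⁻² = m⁻²·cd  ← same
  (D) m⁻³·mol
Only (C) matches m⁻²·cd.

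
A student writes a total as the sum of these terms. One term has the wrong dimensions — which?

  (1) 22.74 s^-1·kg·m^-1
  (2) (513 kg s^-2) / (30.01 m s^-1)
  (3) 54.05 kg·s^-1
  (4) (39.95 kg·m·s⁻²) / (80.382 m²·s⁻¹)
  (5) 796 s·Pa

Expand each in SI base units:
  (1) kg·m⁻¹·s⁻¹
  (2) [kg·s⁻²] / [m·s⁻¹] = kg·m⁻¹·s⁻¹
  (3) kg·s⁻¹
  (4) [kg·m·s⁻²] / [m²·s⁻¹] = kg·m⁻¹·s⁻¹
  (5) Pa·s = N·m⁻²·s = kg·m⁻¹·s⁻¹
All reduce to kg·m⁻¹·s⁻¹ except (3), which is kg·s⁻¹.

(3)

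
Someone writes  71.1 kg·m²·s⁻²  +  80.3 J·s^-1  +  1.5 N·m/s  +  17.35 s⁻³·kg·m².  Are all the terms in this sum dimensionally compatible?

No

In SI base units:
  71.1 kg·m²·s⁻²:  kg·m²·s⁻²
  80.3 J·s^-1:  J·s⁻¹ = N·m·s⁻¹ = kg·m²·s⁻³
  1.5 N·m/s:  N·m·s⁻¹ = kg·m·s⁻²·m·s⁻¹ = kg·m²·s⁻³
  17.35 s⁻³·kg·m²:  kg·m²·s⁻³
The terms do not share a single dimension (kg·m²·s⁻² vs kg·m²·s⁻³).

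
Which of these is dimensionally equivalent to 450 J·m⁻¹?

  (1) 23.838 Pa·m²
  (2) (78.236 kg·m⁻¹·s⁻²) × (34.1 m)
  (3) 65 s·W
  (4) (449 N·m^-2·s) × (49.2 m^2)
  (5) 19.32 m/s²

(1)

Reference: J·m⁻¹ = N·m·m⁻¹ = kg·m·s⁻².
Each option:
  (1) Pa·m² = N·m⁻²·m² = kg·m·s⁻²  ← same
  (2) [kg·m⁻¹·s⁻²] · [m] = kg·s⁻²
  (3) W·s = J·s⁻¹·s = kg·m²·s⁻²
  (4) [kg·m⁻¹·s⁻¹] · [m²] = kg·m·s⁻¹
  (5) m·s⁻²
Only (1) matches kg·m·s⁻².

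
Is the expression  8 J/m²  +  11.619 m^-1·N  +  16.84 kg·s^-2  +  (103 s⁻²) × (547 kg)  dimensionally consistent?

Yes

Expand each in SI base units:
  8 J/m²:  J·m⁻² = N·m·m⁻² = kg·s⁻²
  11.619 m^-1·N:  N·m⁻¹ = kg·m·s⁻²·m⁻¹ = kg·s⁻²
  16.84 kg·s^-2:  kg·s⁻²
  (103 s⁻²) × (547 kg):  [s⁻²] · [kg] = kg·s⁻²
Every term reduces to kg·s⁻².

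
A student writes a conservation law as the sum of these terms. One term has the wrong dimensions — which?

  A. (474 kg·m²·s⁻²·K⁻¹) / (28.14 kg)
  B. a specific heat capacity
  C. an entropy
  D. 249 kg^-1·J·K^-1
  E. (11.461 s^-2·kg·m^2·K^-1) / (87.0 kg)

C.

Dimensions:
  A. [kg·m²·s⁻²·K⁻¹] / [kg] = m²·s⁻²·K⁻¹
  B. [specific heat capacity] = m²·s⁻²·K⁻¹
  C. [entropy] = kg·m²·s⁻²·K⁻¹
  D. J·kg⁻¹·K⁻¹ = N·m·kg⁻¹·K⁻¹ = m²·s⁻²·K⁻¹
  E. [kg·m²·s⁻²·K⁻¹] / [kg] = m²·s⁻²·K⁻¹
All reduce to m²·s⁻²·K⁻¹ except C., which is kg·m²·s⁻²·K⁻¹.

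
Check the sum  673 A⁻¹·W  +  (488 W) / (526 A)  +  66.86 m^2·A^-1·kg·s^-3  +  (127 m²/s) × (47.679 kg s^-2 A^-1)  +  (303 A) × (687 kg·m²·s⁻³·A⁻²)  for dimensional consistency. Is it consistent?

Yes

In SI base units:
  673 A⁻¹·W:  W·A⁻¹ = J·s⁻¹·A⁻¹ = kg·m²·s⁻³·A⁻¹
  (488 W) / (526 A):  [kg·m²·s⁻³] / [A] = kg·m²·s⁻³·A⁻¹
  66.86 m^2·A^-1·kg·s^-3:  kg·m²·s⁻³·A⁻¹
  (127 m²/s) × (47.679 kg s^-2 A^-1):  [m²·s⁻¹] · [kg·s⁻²·A⁻¹] = kg·m²·s⁻³·A⁻¹
  (303 A) × (687 kg·m²·s⁻³·A⁻²):  [A] · [kg·m²·s⁻³·A⁻²] = kg·m²·s⁻³·A⁻¹
Every term reduces to kg·m²·s⁻³·A⁻¹.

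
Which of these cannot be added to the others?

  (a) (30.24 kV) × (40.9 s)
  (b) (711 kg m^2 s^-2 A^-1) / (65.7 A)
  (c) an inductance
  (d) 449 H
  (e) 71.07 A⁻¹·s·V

(a)

In SI base units:
  (a) [kg·m²·s⁻³·A⁻¹] · [s] = kg·m²·s⁻²·A⁻¹
  (b) [kg·m²·s⁻²·A⁻¹] / [A] = kg·m²·s⁻²·A⁻²
  (c) [inductance] = kg·m²·s⁻²·A⁻²
  (d) H = V·s·A⁻¹ = kg·m²·s⁻²·A⁻²
  (e) V·s·A⁻¹ = J·C⁻¹·s·A⁻¹ = kg·m²·s⁻²·A⁻²
All reduce to kg·m²·s⁻²·A⁻² except (a), which is kg·m²·s⁻²·A⁻¹.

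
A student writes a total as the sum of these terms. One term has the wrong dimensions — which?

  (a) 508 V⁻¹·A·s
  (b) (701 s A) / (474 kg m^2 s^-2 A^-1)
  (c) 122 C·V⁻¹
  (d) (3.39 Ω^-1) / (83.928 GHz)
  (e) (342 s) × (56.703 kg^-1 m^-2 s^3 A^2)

In SI base units:
  (a) A·s·V⁻¹ = A·s·(J·C⁻¹)⁻¹ = kg⁻¹·m⁻²·s⁴·A²
  (b) [s·A] / [kg·m²·s⁻²·A⁻¹] = kg⁻¹·m⁻²·s³·A²
  (c) C·V⁻¹ = s·A·(J·C⁻¹)⁻¹ = kg⁻¹·m⁻²·s⁴·A²
  (d) [kg⁻¹·m⁻²·s³·A²] / [s⁻¹] = kg⁻¹·m⁻²·s⁴·A²
  (e) [s] · [kg⁻¹·m⁻²·s³·A²] = kg⁻¹·m⁻²·s⁴·A²
All reduce to kg⁻¹·m⁻²·s⁴·A² except (b), which is kg⁻¹·m⁻²·s³·A².

(b)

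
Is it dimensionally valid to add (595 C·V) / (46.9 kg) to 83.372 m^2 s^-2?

Yes

In SI base units:
  (595 C·V) / (46.9 kg):  [kg·m²·s⁻²] / [kg] = m²·s⁻²
  83.372 m^2 s^-2:  m²·s⁻²
Both are m²·s⁻², so they have the same dimensions and can be added.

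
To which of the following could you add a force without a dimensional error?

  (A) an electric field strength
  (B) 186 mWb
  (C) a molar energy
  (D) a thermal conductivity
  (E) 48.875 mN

Reference: [force] = kg·m·s⁻².
Each option:
  (A) [electric field strength] = kg·m·s⁻³·A⁻¹
  (B) Wb = V·s = kg·m²·s⁻²·A⁻¹
  (C) [molar energy] = kg·m²·s⁻²·mol⁻¹
  (D) [thermal conductivity] = kg·m·s⁻³·K⁻¹
  (E) N = kg·m·s⁻²  ← same
Only (E) matches kg·m·s⁻².

(E)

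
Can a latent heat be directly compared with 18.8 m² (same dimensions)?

Reduce each to base SI dimensions:
  a latent heat:  [latent heat] = m²·s⁻²
  18.8 m²:  m²
m²·s⁻² ≠ m², so they cannot be added.

No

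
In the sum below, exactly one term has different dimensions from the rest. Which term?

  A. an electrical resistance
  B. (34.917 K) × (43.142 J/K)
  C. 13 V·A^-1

B.

Work out the base dimensions of each:
  A. [electrical resistance] = kg·m²·s⁻³·A⁻²
  B. [K] · [kg·m²·s⁻²·K⁻¹] = kg·m²·s⁻²
  C. V·A⁻¹ = J·C⁻¹·A⁻¹ = kg·m²·s⁻³·A⁻²
All reduce to kg·m²·s⁻³·A⁻² except B., which is kg·m²·s⁻².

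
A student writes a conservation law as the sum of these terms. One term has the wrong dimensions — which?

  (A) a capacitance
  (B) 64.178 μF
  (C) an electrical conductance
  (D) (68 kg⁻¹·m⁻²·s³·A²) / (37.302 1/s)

(C)

In SI base units:
  (A) [capacitance] = kg⁻¹·m⁻²·s⁴·A²
  (B) F = C·V⁻¹ = kg⁻¹·m⁻²·s⁴·A²
  (C) [electrical conductance] = kg⁻¹·m⁻²·s³·A²
  (D) [kg⁻¹·m⁻²·s³·A²] / [s⁻¹] = kg⁻¹·m⁻²·s⁴·A²
All reduce to kg⁻¹·m⁻²·s⁴·A² except (C), which is kg⁻¹·m⁻²·s³·A².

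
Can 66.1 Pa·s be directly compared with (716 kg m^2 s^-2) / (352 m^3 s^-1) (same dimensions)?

Expand each in SI base units:
  66.1 Pa·s:  Pa·s = N·m⁻²·s = kg·m⁻¹·s⁻¹
  (716 kg m^2 s^-2) / (352 m^3 s^-1):  [kg·m²·s⁻²] / [m³·s⁻¹] = kg·m⁻¹·s⁻¹
Both are kg·m⁻¹·s⁻¹, so they have the same dimensions and can be added.

Yes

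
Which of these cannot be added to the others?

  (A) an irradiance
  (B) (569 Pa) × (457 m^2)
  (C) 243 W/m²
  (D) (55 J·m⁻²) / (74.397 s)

(B)

Work out the base dimensions of each:
  (A) [irradiance] = kg·s⁻³
  (B) [kg·m⁻¹·s⁻²] · [m²] = kg·m·s⁻²
  (C) W·m⁻² = J·s⁻¹·m⁻² = kg·s⁻³
  (D) [kg·s⁻²] / [s] = kg·s⁻³
All reduce to kg·s⁻³ except (B), which is kg·m·s⁻².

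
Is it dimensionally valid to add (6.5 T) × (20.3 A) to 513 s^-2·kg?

Work out the base dimensions of each:
  (6.5 T) × (20.3 A):  [kg·s⁻²·A⁻¹] · [A] = kg·s⁻²
  513 s^-2·kg:  kg·s⁻²
Both are kg·s⁻², so they have the same dimensions and can be added.

Yes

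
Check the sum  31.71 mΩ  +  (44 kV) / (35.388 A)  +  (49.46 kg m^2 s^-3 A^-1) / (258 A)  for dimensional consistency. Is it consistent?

In SI base units:
  31.71 mΩ:  Ω = V·A⁻¹ = kg·m²·s⁻³·A⁻²
  (44 kV) / (35.388 A):  [kg·m²·s⁻³·A⁻¹] / [A] = kg·m²·s⁻³·A⁻²
  (49.46 kg m^2 s^-3 A^-1) / (258 A):  [kg·m²·s⁻³·A⁻¹] / [A] = kg·m²·s⁻³·A⁻²
Every term reduces to kg·m²·s⁻³·A⁻².

Yes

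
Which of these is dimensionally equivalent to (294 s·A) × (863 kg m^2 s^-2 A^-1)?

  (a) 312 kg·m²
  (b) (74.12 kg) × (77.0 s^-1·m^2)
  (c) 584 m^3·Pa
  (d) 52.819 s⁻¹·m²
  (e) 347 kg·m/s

(b)

Reference: [s·A] · [kg·m²·s⁻²·A⁻¹] = kg·m²·s⁻¹.
Each option:
  (a) kg·m²
  (b) [kg] · [m²·s⁻¹] = kg·m²·s⁻¹  ← same
  (c) Pa·m³ = N·m⁻²·m³ = kg·m²·s⁻²
  (d) m²·s⁻¹
  (e) kg·m·s⁻¹
Only (b) matches kg·m²·s⁻¹.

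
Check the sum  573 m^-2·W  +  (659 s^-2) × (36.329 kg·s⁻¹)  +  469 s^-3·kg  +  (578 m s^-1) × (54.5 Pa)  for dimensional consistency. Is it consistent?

Dimensions:
  573 m^-2·W:  W·m⁻² = J·s⁻¹·m⁻² = kg·s⁻³
  (659 s^-2) × (36.329 kg·s⁻¹):  [s⁻²] · [kg·s⁻¹] = kg·s⁻³
  469 s^-3·kg:  kg·s⁻³
  (578 m s^-1) × (54.5 Pa):  [m·s⁻¹] · [kg·m⁻¹·s⁻²] = kg·s⁻³
Every term reduces to kg·s⁻³.

Yes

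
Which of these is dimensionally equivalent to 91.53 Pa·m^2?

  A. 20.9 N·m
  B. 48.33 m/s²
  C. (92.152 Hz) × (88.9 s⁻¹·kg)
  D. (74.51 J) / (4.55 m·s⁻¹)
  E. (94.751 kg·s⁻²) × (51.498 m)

E.

Reference: Pa·m² = N·m⁻²·m² = kg·m·s⁻².
Each option:
  A. N·m = kg·m·s⁻²·m = kg·m²·s⁻²
  B. m·s⁻²
  C. [s⁻¹] · [kg·s⁻¹] = kg·s⁻²
  D. [kg·m²·s⁻²] / [m·s⁻¹] = kg·m·s⁻¹
  E. [kg·s⁻²] · [m] = kg·m·s⁻²  ← same
Only E. matches kg·m·s⁻².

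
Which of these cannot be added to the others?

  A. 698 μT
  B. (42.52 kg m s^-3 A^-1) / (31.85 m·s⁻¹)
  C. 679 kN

Reduce each to base SI dimensions:
  A. T = Wb·m⁻² = kg·s⁻²·A⁻¹
  B. [kg·m·s⁻³·A⁻¹] / [m·s⁻¹] = kg·s⁻²·A⁻¹
  C. N = kg·m·s⁻²
All reduce to kg·s⁻²·A⁻¹ except C., which is kg·m·s⁻².

C.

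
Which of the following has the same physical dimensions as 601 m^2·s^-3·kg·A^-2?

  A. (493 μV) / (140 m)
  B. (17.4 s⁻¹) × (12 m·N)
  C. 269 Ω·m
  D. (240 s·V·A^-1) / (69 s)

Reference: kg·m²·s⁻³·A⁻².
Each option:
  A. [kg·m²·s⁻³·A⁻¹] / [m] = kg·m·s⁻³·A⁻¹
  B. [s⁻¹] · [kg·m²·s⁻²] = kg·m²·s⁻³
  C. Ω·m = V·A⁻¹·m = kg·m³·s⁻³·A⁻²
  D. [kg·m²·s⁻²·A⁻²] / [s] = kg·m²·s⁻³·A⁻²  ← same
Only D. matches kg·m²·s⁻³·A⁻².

D.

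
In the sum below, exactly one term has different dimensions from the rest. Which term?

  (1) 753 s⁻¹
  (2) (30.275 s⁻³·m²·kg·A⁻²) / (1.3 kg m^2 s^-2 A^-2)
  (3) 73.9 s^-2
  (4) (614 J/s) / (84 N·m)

(3)

Reduce each to base SI dimensions:
  (1) s⁻¹
  (2) [kg·m²·s⁻³·A⁻²] / [kg·m²·s⁻²·A⁻²] = s⁻¹
  (3) s⁻²
  (4) [kg·m²·s⁻³] / [kg·m²·s⁻²] = s⁻¹
All reduce to s⁻¹ except (3), which is s⁻².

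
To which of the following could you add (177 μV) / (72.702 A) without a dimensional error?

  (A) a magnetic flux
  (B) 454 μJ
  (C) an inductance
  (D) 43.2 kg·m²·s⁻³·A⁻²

Reference: [kg·m²·s⁻³·A⁻¹] / [A] = kg·m²·s⁻³·A⁻².
Each option:
  (A) [magnetic flux] = kg·m²·s⁻²·A⁻¹
  (B) J = N·m = kg·m²·s⁻²
  (C) [inductance] = kg·m²·s⁻²·A⁻²
  (D) kg·m²·s⁻³·A⁻²  ← same
Only (D) matches kg·m²·s⁻³·A⁻².

(D)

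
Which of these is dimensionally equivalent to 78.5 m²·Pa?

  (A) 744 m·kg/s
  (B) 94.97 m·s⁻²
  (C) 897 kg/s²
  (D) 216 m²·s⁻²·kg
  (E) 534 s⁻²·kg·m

Reference: Pa·m² = N·m⁻²·m² = kg·m·s⁻².
Each option:
  (A) kg·m·s⁻¹
  (B) m·s⁻²
  (C) kg·s⁻²
  (D) kg·m²·s⁻²
  (E) kg·m·s⁻²  ← same
Only (E) matches kg·m·s⁻².

(E)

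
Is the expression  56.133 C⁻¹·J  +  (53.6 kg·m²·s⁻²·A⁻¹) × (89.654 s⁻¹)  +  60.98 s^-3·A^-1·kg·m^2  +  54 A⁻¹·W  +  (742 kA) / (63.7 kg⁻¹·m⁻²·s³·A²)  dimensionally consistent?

Yes

Reduce each to base SI dimensions:
  56.133 C⁻¹·J:  J·C⁻¹ = N·m·(s·A)⁻¹ = kg·m²·s⁻³·A⁻¹
  (53.6 kg·m²·s⁻²·A⁻¹) × (89.654 s⁻¹):  [kg·m²·s⁻²·A⁻¹] · [s⁻¹] = kg·m²·s⁻³·A⁻¹
  60.98 s^-3·A^-1·kg·m^2:  kg·m²·s⁻³·A⁻¹
  54 A⁻¹·W:  W·A⁻¹ = J·s⁻¹·A⁻¹ = kg·m²·s⁻³·A⁻¹
  (742 kA) / (63.7 kg⁻¹·m⁻²·s³·A²):  [A] / [kg⁻¹·m⁻²·s³·A²] = kg·m²·s⁻³·A⁻¹
Every term reduces to kg·m²·s⁻³·A⁻¹.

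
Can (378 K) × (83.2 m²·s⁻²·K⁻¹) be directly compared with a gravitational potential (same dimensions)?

Yes

Expand each in SI base units:
  (378 K) × (83.2 m²·s⁻²·K⁻¹):  [K] · [m²·s⁻²·K⁻¹] = m²·s⁻²
  a gravitational potential:  [gravitational potential] = m²·s⁻²
Both are m²·s⁻², so they have the same dimensions and can be added.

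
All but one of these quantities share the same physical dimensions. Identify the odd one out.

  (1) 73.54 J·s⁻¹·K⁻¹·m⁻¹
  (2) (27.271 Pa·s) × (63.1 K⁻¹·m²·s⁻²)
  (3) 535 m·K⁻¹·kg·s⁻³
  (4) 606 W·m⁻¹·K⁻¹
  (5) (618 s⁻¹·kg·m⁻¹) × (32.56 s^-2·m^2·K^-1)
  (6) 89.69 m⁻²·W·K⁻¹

(6)

Work out the base dimensions of each:
  (1) J·s⁻¹·m⁻¹·K⁻¹ = N·m·s⁻¹·m⁻¹·K⁻¹ = kg·m·s⁻³·K⁻¹
  (2) [kg·m⁻¹·s⁻¹] · [m²·s⁻²·K⁻¹] = kg·m·s⁻³·K⁻¹
  (3) kg·m·s⁻³·K⁻¹
  (4) W·m⁻¹·K⁻¹ = J·s⁻¹·m⁻¹·K⁻¹ = kg·m·s⁻³·K⁻¹
  (5) [kg·m⁻¹·s⁻¹] · [m²·s⁻²·K⁻¹] = kg·m·s⁻³·K⁻¹
  (6) W·m⁻²·K⁻¹ = J·s⁻¹·m⁻²·K⁻¹ = kg·s⁻³·K⁻¹
All reduce to kg·m·s⁻³·K⁻¹ except (6), which is kg·s⁻³·K⁻¹.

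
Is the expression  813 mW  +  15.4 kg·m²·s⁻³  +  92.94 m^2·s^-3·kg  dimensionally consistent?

Expand each in SI base units:
  813 mW:  W = J·s⁻¹ = kg·m²·s⁻³
  15.4 kg·m²·s⁻³:  kg·m²·s⁻³
  92.94 m^2·s^-3·kg:  kg·m²·s⁻³
Every term reduces to kg·m²·s⁻³.

Yes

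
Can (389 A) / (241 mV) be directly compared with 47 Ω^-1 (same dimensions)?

Dimensions:
  (389 A) / (241 mV):  [A] / [kg·m²·s⁻³·A⁻¹] = kg⁻¹·m⁻²·s³·A²
  47 Ω^-1:  Ω⁻¹ = (V·A⁻¹)⁻¹ = kg⁻¹·m⁻²·s³·A²
Both are kg⁻¹·m⁻²·s³·A², so they have the same dimensions and can be added.

Yes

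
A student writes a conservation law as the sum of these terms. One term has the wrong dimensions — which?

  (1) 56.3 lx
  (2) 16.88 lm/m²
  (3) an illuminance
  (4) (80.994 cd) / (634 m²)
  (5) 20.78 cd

Work out the base dimensions of each:
  (1) lx = lm·m⁻² = m⁻²·cd
  (2) lm·m⁻² = cd·m⁻² = m⁻²·cd
  (3) [illuminance] = m⁻²·cd
  (4) [cd] / [m²] = m⁻²·cd
  (5) cd
All reduce to m⁻²·cd except (5), which is cd.

(5)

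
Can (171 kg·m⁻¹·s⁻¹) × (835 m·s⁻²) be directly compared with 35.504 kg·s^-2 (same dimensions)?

No

Dimensions:
  (171 kg·m⁻¹·s⁻¹) × (835 m·s⁻²):  [kg·m⁻¹·s⁻¹] · [m·s⁻²] = kg·s⁻³
  35.504 kg·s^-2:  kg·s⁻²
kg·s⁻³ ≠ kg·s⁻², so they cannot be added.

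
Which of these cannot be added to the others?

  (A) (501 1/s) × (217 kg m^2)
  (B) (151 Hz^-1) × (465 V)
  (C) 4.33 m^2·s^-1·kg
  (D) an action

(B)

Work out the base dimensions of each:
  (A) [s⁻¹] · [kg·m²] = kg·m²·s⁻¹
  (B) [s] · [kg·m²·s⁻³·A⁻¹] = kg·m²·s⁻²·A⁻¹
  (C) kg·m²·s⁻¹
  (D) [action] = kg·m²·s⁻¹
All reduce to kg·m²·s⁻¹ except (B), which is kg·m²·s⁻²·A⁻¹.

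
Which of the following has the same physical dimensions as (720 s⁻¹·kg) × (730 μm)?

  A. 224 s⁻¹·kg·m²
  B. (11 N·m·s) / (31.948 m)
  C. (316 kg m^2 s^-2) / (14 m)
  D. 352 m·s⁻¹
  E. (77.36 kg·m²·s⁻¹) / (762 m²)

Reference: [kg·s⁻¹] · [m] = kg·m·s⁻¹.
Each option:
  A. kg·m²·s⁻¹
  B. [kg·m²·s⁻¹] / [m] = kg·m·s⁻¹  ← same
  C. [kg·m²·s⁻²] / [m] = kg·m·s⁻²
  D. m·s⁻¹
  E. [kg·m²·s⁻¹] / [m²] = kg·s⁻¹
Only B. matches kg·m·s⁻¹.

B.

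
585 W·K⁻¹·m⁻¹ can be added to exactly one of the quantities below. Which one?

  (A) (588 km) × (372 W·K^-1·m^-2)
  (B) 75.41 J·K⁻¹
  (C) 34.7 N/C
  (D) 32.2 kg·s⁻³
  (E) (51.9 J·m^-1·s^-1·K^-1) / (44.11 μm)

(A)

Reference: W·m⁻¹·K⁻¹ = J·s⁻¹·m⁻¹·K⁻¹ = kg·m·s⁻³·K⁻¹.
Each option:
  (A) [m] · [kg·s⁻³·K⁻¹] = kg·m·s⁻³·K⁻¹  ← same
  (B) J·K⁻¹ = N·m·K⁻¹ = kg·m²·s⁻²·K⁻¹
  (C) N·C⁻¹ = kg·m·s⁻²·(s·A)⁻¹ = kg·m·s⁻³·A⁻¹
  (D) kg·s⁻³
  (E) [kg·m·s⁻³·K⁻¹] / [m] = kg·s⁻³·K⁻¹
Only (A) matches kg·m·s⁻³·K⁻¹.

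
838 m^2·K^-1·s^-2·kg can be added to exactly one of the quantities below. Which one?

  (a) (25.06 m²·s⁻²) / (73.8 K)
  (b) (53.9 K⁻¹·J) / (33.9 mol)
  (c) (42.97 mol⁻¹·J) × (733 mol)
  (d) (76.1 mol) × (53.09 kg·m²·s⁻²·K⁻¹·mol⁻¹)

Reference: kg·m²·s⁻²·K⁻¹.
Each option:
  (a) [m²·s⁻²] / [K] = m²·s⁻²·K⁻¹
  (b) [kg·m²·s⁻²·K⁻¹] / [mol] = kg·m²·s⁻²·K⁻¹·mol⁻¹
  (c) [kg·m²·s⁻²·mol⁻¹] · [mol] = kg·m²·s⁻²
  (d) [mol] · [kg·m²·s⁻²·K⁻¹·mol⁻¹] = kg·m²·s⁻²·K⁻¹  ← same
Only (d) matches kg·m²·s⁻²·K⁻¹.

(d)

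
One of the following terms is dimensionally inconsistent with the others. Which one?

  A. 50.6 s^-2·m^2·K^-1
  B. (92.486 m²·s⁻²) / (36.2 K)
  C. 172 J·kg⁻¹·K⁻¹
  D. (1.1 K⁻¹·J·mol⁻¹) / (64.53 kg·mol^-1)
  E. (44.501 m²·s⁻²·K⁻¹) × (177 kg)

Reduce each to base SI dimensions:
  A. m²·s⁻²·K⁻¹
  B. [m²·s⁻²] / [K] = m²·s⁻²·K⁻¹
  C. J·kg⁻¹·K⁻¹ = N·m·kg⁻¹·K⁻¹ = m²·s⁻²·K⁻¹
  D. [kg·m²·s⁻²·K⁻¹·mol⁻¹] / [kg·mol⁻¹] = m²·s⁻²·K⁻¹
  E. [m²·s⁻²·K⁻¹] · [kg] = kg·m²·s⁻²·K⁻¹
All reduce to m²·s⁻²·K⁻¹ except E., which is kg·m²·s⁻²·K⁻¹.

E.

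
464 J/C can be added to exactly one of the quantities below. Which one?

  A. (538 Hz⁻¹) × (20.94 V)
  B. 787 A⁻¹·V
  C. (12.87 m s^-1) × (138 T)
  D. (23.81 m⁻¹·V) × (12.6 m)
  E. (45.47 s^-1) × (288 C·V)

Reference: J·C⁻¹ = N·m·(s·A)⁻¹ = kg·m²·s⁻³·A⁻¹.
Each option:
  A. [s] · [kg·m²·s⁻³·A⁻¹] = kg·m²·s⁻²·A⁻¹
  B. V·A⁻¹ = J·C⁻¹·A⁻¹ = kg·m²·s⁻³·A⁻²
  C. [m·s⁻¹] · [kg·s⁻²·A⁻¹] = kg·m·s⁻³·A⁻¹
  D. [kg·m·s⁻³·A⁻¹] · [m] = kg·m²·s⁻³·A⁻¹  ← same
  E. [s⁻¹] · [kg·m²·s⁻²] = kg·m²·s⁻³
Only D. matches kg·m²·s⁻³·A⁻¹.

D.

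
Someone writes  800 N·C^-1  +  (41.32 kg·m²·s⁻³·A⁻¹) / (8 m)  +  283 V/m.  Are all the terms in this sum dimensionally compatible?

Work out the base dimensions of each:
  800 N·C^-1:  N·C⁻¹ = kg·m·s⁻²·(s·A)⁻¹ = kg·m·s⁻³·A⁻¹
  (41.32 kg·m²·s⁻³·A⁻¹) / (8 m):  [kg·m²·s⁻³·A⁻¹] / [m] = kg·m·s⁻³·A⁻¹
  283 V/m:  V·m⁻¹ = J·C⁻¹·m⁻¹ = kg·m·s⁻³·A⁻¹
Every term reduces to kg·m·s⁻³·A⁻¹.

Yes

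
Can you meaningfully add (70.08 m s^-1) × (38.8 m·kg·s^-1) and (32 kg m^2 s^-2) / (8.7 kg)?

Work out the base dimensions of each:
  (70.08 m s^-1) × (38.8 m·kg·s^-1):  [m·s⁻¹] · [kg·m·s⁻¹] = kg·m²·s⁻²
  (32 kg m^2 s^-2) / (8.7 kg):  [kg·m²·s⁻²] / [kg] = m²·s⁻²
kg·m²·s⁻² ≠ m²·s⁻², so they cannot be added.

No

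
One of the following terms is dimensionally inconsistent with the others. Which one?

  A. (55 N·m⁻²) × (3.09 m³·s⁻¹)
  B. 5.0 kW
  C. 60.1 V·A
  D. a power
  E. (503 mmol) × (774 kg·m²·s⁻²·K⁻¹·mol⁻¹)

Work out the base dimensions of each:
  A. [kg·m⁻¹·s⁻²] · [m³·s⁻¹] = kg·m²·s⁻³
  B. W = J·s⁻¹ = kg·m²·s⁻³
  C. V·A = J·C⁻¹·A = kg·m²·s⁻³
  D. [power] = kg·m²·s⁻³
  E. [mol] · [kg·m²·s⁻²·K⁻¹·mol⁻¹] = kg·m²·s⁻²·K⁻¹
All reduce to kg·m²·s⁻³ except E., which is kg·m²·s⁻²·K⁻¹.

E.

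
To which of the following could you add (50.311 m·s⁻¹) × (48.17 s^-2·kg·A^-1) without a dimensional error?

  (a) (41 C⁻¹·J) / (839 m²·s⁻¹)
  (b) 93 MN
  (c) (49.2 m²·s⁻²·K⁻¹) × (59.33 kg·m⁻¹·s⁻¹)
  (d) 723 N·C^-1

Reference: [m·s⁻¹] · [kg·s⁻²·A⁻¹] = kg·m·s⁻³·A⁻¹.
Each option:
  (a) [kg·m²·s⁻³·A⁻¹] / [m²·s⁻¹] = kg·s⁻²·A⁻¹
  (b) N = kg·m·s⁻²
  (c) [m²·s⁻²·K⁻¹] · [kg·m⁻¹·s⁻¹] = kg·m·s⁻³·K⁻¹
  (d) N·C⁻¹ = kg·m·s⁻²·(s·A)⁻¹ = kg·m·s⁻³·A⁻¹  ← same
Only (d) matches kg·m·s⁻³·A⁻¹.

(d)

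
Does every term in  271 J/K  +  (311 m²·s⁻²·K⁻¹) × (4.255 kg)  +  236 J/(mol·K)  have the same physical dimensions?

In SI base units:
  271 J/K:  J·K⁻¹ = N·m·K⁻¹ = kg·m²·s⁻²·K⁻¹
  (311 m²·s⁻²·K⁻¹) × (4.255 kg):  [m²·s⁻²·K⁻¹] · [kg] = kg·m²·s⁻²·K⁻¹
  236 J/(mol·K):  J·mol⁻¹·K⁻¹ = N·m·mol⁻¹·K⁻¹ = kg·m²·s⁻²·K⁻¹·mol⁻¹
The terms do not share a single dimension (kg·m²·s⁻²·K⁻¹ vs kg·m²·s⁻²·K⁻¹·mol⁻¹).

No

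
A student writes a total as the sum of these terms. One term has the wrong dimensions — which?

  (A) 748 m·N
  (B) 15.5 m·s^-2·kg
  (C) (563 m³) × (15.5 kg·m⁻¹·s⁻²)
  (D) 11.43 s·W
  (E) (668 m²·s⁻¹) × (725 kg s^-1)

Expand each in SI base units:
  (A) N·m = kg·m·s⁻²·m = kg·m²·s⁻²
  (B) kg·m·s⁻²
  (C) [m³] · [kg·m⁻¹·s⁻²] = kg·m²·s⁻²
  (D) W·s = J·s⁻¹·s = kg·m²·s⁻²
  (E) [m²·s⁻¹] · [kg·s⁻¹] = kg·m²·s⁻²
All reduce to kg·m²·s⁻² except (B), which is kg·m·s⁻².

(B)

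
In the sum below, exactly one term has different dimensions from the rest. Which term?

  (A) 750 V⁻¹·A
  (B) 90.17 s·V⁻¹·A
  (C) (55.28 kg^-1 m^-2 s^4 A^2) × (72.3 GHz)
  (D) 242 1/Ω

(B)

Dimensions:
  (A) A·V⁻¹ = A·(J·C⁻¹)⁻¹ = kg⁻¹·m⁻²·s³·A²
  (B) A·s·V⁻¹ = A·s·(J·C⁻¹)⁻¹ = kg⁻¹·m⁻²·s⁴·A²
  (C) [kg⁻¹·m⁻²·s⁴·A²] · [s⁻¹] = kg⁻¹·m⁻²·s³·A²
  (D) Ω⁻¹ = (V·A⁻¹)⁻¹ = kg⁻¹·m⁻²·s³·A²
All reduce to kg⁻¹·m⁻²·s³·A² except (B), which is kg⁻¹·m⁻²·s⁴·A².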